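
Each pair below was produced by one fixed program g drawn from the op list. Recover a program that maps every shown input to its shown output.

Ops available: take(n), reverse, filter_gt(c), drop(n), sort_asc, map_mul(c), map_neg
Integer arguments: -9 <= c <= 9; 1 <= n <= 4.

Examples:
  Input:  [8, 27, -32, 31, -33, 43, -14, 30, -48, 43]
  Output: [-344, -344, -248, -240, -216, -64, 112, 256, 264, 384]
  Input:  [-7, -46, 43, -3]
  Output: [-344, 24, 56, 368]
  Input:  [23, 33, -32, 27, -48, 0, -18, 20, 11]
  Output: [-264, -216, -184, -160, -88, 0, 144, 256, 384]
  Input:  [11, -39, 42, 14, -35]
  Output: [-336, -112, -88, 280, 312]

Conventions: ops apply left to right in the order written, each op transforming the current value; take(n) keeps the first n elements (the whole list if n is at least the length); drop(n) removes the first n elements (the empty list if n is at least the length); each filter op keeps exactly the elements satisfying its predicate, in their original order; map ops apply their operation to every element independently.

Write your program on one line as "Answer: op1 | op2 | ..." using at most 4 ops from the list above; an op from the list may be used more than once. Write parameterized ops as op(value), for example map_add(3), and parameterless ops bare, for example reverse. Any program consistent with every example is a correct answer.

map_neg | map_mul(8) | sort_asc

Check, running the answer program on each example:
  [8, 27, -32, 31, -33, 43, -14, 30, -48, 43] -> [-8, -27, 32, -31, 33, -43, 14, -30, 48, -43] -> [-64, -216, 256, -248, 264, -344, 112, -240, 384, -344] -> [-344, -344, -248, -240, -216, -64, 112, 256, 264, 384]
  [-7, -46, 43, -3] -> [7, 46, -43, 3] -> [56, 368, -344, 24] -> [-344, 24, 56, 368]
  [23, 33, -32, 27, -48, 0, -18, 20, 11] -> [-23, -33, 32, -27, 48, 0, 18, -20, -11] -> [-184, -264, 256, -216, 384, 0, 144, -160, -88] -> [-264, -216, -184, -160, -88, 0, 144, 256, 384]
  [11, -39, 42, 14, -35] -> [-11, 39, -42, -14, 35] -> [-88, 312, -336, -112, 280] -> [-336, -112, -88, 280, 312]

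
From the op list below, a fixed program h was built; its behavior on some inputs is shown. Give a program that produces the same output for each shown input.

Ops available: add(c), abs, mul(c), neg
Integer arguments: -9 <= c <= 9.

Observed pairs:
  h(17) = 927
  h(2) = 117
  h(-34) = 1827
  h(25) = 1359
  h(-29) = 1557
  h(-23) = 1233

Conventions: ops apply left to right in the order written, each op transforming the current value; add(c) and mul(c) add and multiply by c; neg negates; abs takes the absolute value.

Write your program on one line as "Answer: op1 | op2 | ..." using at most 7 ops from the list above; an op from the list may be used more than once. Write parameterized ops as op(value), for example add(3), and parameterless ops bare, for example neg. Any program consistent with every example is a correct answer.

mul(3) | mul(2) | mul(-1) | add(-1) | abs | mul(9)

Check, running the answer program on each example:
  17 -> 51 -> 102 -> -102 -> -103 -> 103 -> 927
  2 -> 6 -> 12 -> -12 -> -13 -> 13 -> 117
  -34 -> -102 -> -204 -> 204 -> 203 -> 203 -> 1827
  25 -> 75 -> 150 -> -150 -> -151 -> 151 -> 1359
  -29 -> -87 -> -174 -> 174 -> 173 -> 173 -> 1557
  -23 -> -69 -> -138 -> 138 -> 137 -> 137 -> 1233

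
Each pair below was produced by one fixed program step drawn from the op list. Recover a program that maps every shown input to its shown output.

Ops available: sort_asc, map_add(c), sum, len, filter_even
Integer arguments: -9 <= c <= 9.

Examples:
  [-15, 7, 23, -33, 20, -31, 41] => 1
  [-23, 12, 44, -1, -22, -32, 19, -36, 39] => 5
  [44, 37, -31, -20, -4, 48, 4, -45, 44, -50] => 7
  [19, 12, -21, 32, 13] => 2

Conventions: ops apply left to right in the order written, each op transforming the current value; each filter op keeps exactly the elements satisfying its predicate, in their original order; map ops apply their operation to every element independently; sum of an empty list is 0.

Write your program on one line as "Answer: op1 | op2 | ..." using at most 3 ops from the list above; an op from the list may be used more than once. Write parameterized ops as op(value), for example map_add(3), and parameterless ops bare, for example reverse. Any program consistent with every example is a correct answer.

filter_even | len

Check, running the answer program on each example:
  [-15, 7, 23, -33, 20, -31, 41] -> [20] -> 1
  [-23, 12, 44, -1, -22, -32, 19, -36, 39] -> [12, 44, -22, -32, -36] -> 5
  [44, 37, -31, -20, -4, 48, 4, -45, 44, -50] -> [44, -20, -4, 48, 4, 44, -50] -> 7
  [19, 12, -21, 32, 13] -> [12, 32] -> 2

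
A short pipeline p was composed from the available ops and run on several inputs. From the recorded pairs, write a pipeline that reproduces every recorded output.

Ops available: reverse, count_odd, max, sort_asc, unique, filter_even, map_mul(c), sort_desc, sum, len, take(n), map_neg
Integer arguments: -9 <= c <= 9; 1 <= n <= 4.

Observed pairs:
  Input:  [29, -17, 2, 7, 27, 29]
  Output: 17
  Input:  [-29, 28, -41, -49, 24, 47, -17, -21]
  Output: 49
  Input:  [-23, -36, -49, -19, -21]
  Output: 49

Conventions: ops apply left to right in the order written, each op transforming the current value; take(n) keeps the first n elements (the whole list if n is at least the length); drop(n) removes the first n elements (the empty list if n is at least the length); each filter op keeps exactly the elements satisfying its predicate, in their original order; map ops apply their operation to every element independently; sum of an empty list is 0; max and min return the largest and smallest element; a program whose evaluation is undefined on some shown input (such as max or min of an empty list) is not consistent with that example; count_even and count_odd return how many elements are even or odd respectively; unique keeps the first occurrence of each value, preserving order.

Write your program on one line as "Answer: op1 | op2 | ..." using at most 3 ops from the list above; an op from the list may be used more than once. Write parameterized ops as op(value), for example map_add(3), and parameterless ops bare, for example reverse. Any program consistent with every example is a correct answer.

sort_asc | map_neg | max

Check, running the answer program on each example:
  [29, -17, 2, 7, 27, 29] -> [-17, 2, 7, 27, 29, 29] -> [17, -2, -7, -27, -29, -29] -> 17
  [-29, 28, -41, -49, 24, 47, -17, -21] -> [-49, -41, -29, -21, -17, 24, 28, 47] -> [49, 41, 29, 21, 17, -24, -28, -47] -> 49
  [-23, -36, -49, -19, -21] -> [-49, -36, -23, -21, -19] -> [49, 36, 23, 21, 19] -> 49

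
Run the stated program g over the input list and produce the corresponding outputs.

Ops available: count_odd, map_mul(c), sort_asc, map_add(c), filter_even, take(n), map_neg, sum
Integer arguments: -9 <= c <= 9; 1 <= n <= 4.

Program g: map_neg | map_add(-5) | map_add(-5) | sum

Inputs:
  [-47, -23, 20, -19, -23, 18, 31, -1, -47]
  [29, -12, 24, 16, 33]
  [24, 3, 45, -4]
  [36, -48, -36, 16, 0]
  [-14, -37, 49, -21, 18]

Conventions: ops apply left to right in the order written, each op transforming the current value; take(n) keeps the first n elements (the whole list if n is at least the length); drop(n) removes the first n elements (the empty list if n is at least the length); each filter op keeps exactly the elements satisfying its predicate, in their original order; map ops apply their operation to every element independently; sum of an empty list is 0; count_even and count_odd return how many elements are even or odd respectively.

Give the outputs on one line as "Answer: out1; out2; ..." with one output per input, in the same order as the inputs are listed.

1; -140; -108; -18; -45

Execution, op by op:
  [-47, -23, 20, -19, -23, 18, 31, -1, -47] -> [47, 23, -20, 19, 23, -18, -31, 1, 47] -> [42, 18, -25, 14, 18, -23, -36, -4, 42] -> [37, 13, -30, 9, 13, -28, -41, -9, 37] -> 1
  [29, -12, 24, 16, 33] -> [-29, 12, -24, -16, -33] -> [-34, 7, -29, -21, -38] -> [-39, 2, -34, -26, -43] -> -140
  [24, 3, 45, -4] -> [-24, -3, -45, 4] -> [-29, -8, -50, -1] -> [-34, -13, -55, -6] -> -108
  [36, -48, -36, 16, 0] -> [-36, 48, 36, -16, 0] -> [-41, 43, 31, -21, -5] -> [-46, 38, 26, -26, -10] -> -18
  [-14, -37, 49, -21, 18] -> [14, 37, -49, 21, -18] -> [9, 32, -54, 16, -23] -> [4, 27, -59, 11, -28] -> -45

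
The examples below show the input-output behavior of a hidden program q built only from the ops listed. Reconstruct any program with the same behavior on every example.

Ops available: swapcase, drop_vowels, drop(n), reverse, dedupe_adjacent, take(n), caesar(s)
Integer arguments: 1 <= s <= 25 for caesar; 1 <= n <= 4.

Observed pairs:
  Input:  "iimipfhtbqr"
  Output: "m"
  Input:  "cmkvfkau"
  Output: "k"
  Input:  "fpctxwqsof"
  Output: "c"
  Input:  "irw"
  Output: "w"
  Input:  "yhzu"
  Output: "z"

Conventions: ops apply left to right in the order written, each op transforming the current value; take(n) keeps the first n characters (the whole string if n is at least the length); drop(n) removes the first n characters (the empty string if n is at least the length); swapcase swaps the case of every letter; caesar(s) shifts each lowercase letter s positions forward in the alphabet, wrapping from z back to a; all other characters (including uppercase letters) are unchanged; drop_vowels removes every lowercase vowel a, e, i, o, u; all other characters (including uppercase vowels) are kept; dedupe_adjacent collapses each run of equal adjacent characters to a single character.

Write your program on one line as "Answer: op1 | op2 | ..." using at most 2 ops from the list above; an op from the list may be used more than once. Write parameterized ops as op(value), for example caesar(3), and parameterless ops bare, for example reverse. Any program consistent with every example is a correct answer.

drop(2) | take(1)

Check, running the answer program on each example:
  "iimipfhtbqr" -> "mipfhtbqr" -> "m"
  "cmkvfkau" -> "kvfkau" -> "k"
  "fpctxwqsof" -> "ctxwqsof" -> "c"
  "irw" -> "w" -> "w"
  "yhzu" -> "zu" -> "z"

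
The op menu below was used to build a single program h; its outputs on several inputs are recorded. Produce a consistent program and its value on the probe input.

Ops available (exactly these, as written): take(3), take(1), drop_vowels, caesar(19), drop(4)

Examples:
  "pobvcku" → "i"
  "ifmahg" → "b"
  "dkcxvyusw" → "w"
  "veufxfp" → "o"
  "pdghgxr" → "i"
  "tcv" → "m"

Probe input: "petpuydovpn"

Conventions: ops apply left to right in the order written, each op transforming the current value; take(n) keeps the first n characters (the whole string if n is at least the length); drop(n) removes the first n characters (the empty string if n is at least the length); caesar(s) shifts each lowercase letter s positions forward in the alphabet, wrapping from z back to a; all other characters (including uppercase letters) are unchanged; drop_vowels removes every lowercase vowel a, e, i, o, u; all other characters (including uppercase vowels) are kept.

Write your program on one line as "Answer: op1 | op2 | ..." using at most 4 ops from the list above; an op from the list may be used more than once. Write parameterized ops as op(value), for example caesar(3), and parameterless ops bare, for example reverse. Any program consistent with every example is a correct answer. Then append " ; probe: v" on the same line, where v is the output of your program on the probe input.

take(3) | caesar(19) | take(1) ; probe: "i"

Check, running the answer program on each example:
  "pobvcku" -> "pob" -> "ihu" -> "i"
  "ifmahg" -> "ifm" -> "byf" -> "b"
  "dkcxvyusw" -> "dkc" -> "wdv" -> "w"
  "veufxfp" -> "veu" -> "oxn" -> "o"
  "pdghgxr" -> "pdg" -> "iwz" -> "i"
  "tcv" -> "tcv" -> "mvo" -> "m"
  probe: "petpuydovpn" -> "pet" -> "ixm" -> "i"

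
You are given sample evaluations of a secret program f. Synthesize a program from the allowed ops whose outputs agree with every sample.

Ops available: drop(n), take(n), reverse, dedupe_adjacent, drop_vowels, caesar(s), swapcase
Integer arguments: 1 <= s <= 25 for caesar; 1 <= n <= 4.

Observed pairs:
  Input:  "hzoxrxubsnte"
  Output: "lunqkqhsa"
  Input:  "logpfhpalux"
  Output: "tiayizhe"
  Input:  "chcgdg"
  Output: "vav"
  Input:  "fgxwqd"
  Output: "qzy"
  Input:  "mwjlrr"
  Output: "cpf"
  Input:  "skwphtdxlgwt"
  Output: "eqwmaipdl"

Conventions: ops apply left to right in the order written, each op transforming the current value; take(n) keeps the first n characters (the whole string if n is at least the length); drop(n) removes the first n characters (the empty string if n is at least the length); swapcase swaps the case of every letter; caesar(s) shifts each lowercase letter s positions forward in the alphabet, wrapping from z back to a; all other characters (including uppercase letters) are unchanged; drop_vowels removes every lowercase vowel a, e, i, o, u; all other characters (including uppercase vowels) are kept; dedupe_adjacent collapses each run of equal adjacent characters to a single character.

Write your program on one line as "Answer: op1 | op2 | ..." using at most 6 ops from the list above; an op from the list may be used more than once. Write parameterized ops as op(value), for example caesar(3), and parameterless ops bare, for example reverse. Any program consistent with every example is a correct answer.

reverse | caesar(5) | caesar(17) | drop(3) | caesar(23)

Check, running the answer program on each example:
  "hzoxrxubsnte" -> "etnsbuxrxozh" -> "jysxgzcwctem" -> "apjoxqtntkvd" -> "oxqtntkvd" -> "lunqkqhsa"
  "logpfhpalux" -> "xulaphfpgol" -> "czqfumkultq" -> "tqhwldblckh" -> "wldblckh" -> "tiayizhe"
  "chcgdg" -> "gdgchc" -> "lilhmh" -> "czcydy" -> "ydy" -> "vav"
  "fgxwqd" -> "dqwxgf" -> "ivbclk" -> "zmstcb" -> "tcb" -> "qzy"
  "mwjlrr" -> "rrljwm" -> "wwqobr" -> "nnhfsi" -> "fsi" -> "cpf"
  "skwphtdxlgwt" -> "twglxdthpwks" -> "yblqciymubpx" -> "pschtzpdlsgo" -> "htzpdlsgo" -> "eqwmaipdl"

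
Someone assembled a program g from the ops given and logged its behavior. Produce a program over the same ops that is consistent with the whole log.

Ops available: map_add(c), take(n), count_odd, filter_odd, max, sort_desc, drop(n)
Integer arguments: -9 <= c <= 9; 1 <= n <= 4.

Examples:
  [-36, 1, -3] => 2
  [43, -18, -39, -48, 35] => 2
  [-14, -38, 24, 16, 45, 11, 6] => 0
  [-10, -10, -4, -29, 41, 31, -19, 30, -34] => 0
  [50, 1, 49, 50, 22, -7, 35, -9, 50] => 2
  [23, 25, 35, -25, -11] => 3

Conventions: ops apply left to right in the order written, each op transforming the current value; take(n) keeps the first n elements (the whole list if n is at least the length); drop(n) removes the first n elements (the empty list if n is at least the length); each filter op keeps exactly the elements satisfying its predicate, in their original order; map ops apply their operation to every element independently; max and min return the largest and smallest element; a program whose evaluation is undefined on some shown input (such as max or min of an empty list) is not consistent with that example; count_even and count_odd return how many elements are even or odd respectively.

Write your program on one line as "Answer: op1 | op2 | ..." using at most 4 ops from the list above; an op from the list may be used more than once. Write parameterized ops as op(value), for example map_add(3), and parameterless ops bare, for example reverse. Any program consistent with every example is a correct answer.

take(3) | sort_desc | count_odd

Check, running the answer program on each example:
  [-36, 1, -3] -> [-36, 1, -3] -> [1, -3, -36] -> 2
  [43, -18, -39, -48, 35] -> [43, -18, -39] -> [43, -18, -39] -> 2
  [-14, -38, 24, 16, 45, 11, 6] -> [-14, -38, 24] -> [24, -14, -38] -> 0
  [-10, -10, -4, -29, 41, 31, -19, 30, -34] -> [-10, -10, -4] -> [-4, -10, -10] -> 0
  [50, 1, 49, 50, 22, -7, 35, -9, 50] -> [50, 1, 49] -> [50, 49, 1] -> 2
  [23, 25, 35, -25, -11] -> [23, 25, 35] -> [35, 25, 23] -> 3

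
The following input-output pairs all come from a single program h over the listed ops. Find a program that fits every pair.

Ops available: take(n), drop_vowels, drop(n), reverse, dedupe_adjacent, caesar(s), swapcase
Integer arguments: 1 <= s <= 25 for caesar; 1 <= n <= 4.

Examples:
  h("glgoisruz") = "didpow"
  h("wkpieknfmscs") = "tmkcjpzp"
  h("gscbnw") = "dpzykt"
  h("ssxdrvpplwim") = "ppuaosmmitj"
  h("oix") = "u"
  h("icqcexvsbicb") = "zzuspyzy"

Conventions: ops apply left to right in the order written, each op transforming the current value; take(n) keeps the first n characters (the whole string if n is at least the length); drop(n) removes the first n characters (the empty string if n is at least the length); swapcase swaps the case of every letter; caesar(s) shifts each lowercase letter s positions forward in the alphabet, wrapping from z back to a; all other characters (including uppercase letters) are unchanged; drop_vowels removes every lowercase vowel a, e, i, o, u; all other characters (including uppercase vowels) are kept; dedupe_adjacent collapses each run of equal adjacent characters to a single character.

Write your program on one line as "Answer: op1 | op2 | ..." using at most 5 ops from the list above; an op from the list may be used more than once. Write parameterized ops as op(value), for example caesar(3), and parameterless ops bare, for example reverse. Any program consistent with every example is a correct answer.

drop_vowels | caesar(10) | drop_vowels | caesar(20) | caesar(19)

Check, running the answer program on each example:
  "glgoisruz" -> "glgsrz" -> "qvqcbj" -> "qvqcbj" -> "kpkwvd" -> "didpow"
  "wkpieknfmscs" -> "wkpknfmscs" -> "guzuxpwcmc" -> "gzxpwcmc" -> "atrjqwgw" -> "tmkcjpzp"
  "gscbnw" -> "gscbnw" -> "qcmlxg" -> "qcmlxg" -> "kwgfra" -> "dpzykt"
  "ssxdrvpplwim" -> "ssxdrvpplwm" -> "cchnbfzzvgw" -> "cchnbfzzvgw" -> "wwbhvzttpaq" -> "ppuaosmmitj"
  "oix" -> "x" -> "h" -> "h" -> "b" -> "u"
  "icqcexvsbicb" -> "cqcxvsbcb" -> "mamhfclml" -> "mmhfclml" -> "ggbzwfgf" -> "zzuspyzy"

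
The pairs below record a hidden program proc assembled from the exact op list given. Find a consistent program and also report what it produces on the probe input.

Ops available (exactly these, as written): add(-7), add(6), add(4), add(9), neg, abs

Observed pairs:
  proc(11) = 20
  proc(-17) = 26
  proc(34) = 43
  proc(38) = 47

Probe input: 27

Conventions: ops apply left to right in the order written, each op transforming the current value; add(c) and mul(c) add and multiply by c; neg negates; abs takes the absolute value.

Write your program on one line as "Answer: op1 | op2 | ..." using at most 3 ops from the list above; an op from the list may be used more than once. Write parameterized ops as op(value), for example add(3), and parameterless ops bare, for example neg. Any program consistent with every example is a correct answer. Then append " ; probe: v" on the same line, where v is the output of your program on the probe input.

abs | add(9) ; probe: 36

Check, running the answer program on each example:
  11 -> 11 -> 20
  -17 -> 17 -> 26
  34 -> 34 -> 43
  38 -> 38 -> 47
  probe: 27 -> 27 -> 36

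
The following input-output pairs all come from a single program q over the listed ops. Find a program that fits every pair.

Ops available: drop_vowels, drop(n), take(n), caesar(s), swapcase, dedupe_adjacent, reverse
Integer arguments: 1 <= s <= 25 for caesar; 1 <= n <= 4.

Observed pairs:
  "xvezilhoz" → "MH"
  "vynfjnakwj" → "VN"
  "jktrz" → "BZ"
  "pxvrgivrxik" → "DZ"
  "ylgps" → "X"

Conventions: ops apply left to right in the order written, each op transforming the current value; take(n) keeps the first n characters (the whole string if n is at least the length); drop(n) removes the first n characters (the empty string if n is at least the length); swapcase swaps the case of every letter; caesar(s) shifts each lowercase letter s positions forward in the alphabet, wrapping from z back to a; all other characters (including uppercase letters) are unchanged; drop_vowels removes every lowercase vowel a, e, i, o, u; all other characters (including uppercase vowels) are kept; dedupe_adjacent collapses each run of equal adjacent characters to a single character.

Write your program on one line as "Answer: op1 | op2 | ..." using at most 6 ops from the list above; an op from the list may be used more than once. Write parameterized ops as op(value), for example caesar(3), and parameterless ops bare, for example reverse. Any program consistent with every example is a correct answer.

caesar(8) | drop(2) | drop_vowels | take(2) | swapcase

Check, running the answer program on each example:
  "xvezilhoz" -> "fdmhqtpwh" -> "mhqtpwh" -> "mhqtpwh" -> "mh" -> "MH"
  "vynfjnakwj" -> "dgvnrviser" -> "vnrviser" -> "vnrvsr" -> "vn" -> "VN"
  "jktrz" -> "rsbzh" -> "bzh" -> "bzh" -> "bz" -> "BZ"
  "pxvrgivrxik" -> "xfdzoqdzfqs" -> "dzoqdzfqs" -> "dzqdzfqs" -> "dz" -> "DZ"
  "ylgps" -> "gtoxa" -> "oxa" -> "x" -> "x" -> "X"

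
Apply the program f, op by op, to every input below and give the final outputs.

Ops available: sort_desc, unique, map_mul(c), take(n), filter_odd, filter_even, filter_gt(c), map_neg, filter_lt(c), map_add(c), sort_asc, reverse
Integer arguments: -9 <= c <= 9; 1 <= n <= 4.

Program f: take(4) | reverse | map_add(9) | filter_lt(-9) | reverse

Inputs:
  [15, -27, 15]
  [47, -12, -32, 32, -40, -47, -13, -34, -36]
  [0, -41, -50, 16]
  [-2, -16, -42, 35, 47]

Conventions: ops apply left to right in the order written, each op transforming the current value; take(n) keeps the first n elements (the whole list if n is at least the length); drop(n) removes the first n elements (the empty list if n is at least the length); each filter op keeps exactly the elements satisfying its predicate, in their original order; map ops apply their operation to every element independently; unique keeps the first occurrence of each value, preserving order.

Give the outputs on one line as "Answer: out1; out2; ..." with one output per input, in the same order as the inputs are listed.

Execution, op by op:
  [15, -27, 15] -> [15, -27, 15] -> [15, -27, 15] -> [24, -18, 24] -> [-18] -> [-18]
  [47, -12, -32, 32, -40, -47, -13, -34, -36] -> [47, -12, -32, 32] -> [32, -32, -12, 47] -> [41, -23, -3, 56] -> [-23] -> [-23]
  [0, -41, -50, 16] -> [0, -41, -50, 16] -> [16, -50, -41, 0] -> [25, -41, -32, 9] -> [-41, -32] -> [-32, -41]
  [-2, -16, -42, 35, 47] -> [-2, -16, -42, 35] -> [35, -42, -16, -2] -> [44, -33, -7, 7] -> [-33] -> [-33]

[-18]; [-23]; [-32, -41]; [-33]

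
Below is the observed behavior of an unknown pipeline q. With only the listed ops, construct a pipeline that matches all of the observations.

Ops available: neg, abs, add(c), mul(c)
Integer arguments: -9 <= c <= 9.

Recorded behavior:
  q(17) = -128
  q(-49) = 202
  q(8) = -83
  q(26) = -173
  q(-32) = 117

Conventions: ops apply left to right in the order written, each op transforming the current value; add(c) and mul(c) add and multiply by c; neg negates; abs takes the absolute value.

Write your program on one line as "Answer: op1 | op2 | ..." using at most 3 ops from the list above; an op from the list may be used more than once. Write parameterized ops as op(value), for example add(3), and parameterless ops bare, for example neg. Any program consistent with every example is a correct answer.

add(8) | mul(-5) | add(-3)

Check, running the answer program on each example:
  17 -> 25 -> -125 -> -128
  -49 -> -41 -> 205 -> 202
  8 -> 16 -> -80 -> -83
  26 -> 34 -> -170 -> -173
  -32 -> -24 -> 120 -> 117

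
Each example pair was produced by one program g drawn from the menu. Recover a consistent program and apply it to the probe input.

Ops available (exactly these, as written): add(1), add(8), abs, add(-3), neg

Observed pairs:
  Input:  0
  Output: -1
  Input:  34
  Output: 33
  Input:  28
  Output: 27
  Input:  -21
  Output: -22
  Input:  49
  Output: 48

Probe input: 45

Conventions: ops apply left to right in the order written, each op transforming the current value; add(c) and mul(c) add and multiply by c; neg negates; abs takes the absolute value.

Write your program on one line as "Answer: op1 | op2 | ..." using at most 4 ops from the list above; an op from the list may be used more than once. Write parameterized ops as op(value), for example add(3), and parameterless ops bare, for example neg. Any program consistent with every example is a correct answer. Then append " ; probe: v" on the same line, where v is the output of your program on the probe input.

neg | add(1) | neg ; probe: 44

Check, running the answer program on each example:
  0 -> 0 -> 1 -> -1
  34 -> -34 -> -33 -> 33
  28 -> -28 -> -27 -> 27
  -21 -> 21 -> 22 -> -22
  49 -> -49 -> -48 -> 48
  probe: 45 -> -45 -> -44 -> 44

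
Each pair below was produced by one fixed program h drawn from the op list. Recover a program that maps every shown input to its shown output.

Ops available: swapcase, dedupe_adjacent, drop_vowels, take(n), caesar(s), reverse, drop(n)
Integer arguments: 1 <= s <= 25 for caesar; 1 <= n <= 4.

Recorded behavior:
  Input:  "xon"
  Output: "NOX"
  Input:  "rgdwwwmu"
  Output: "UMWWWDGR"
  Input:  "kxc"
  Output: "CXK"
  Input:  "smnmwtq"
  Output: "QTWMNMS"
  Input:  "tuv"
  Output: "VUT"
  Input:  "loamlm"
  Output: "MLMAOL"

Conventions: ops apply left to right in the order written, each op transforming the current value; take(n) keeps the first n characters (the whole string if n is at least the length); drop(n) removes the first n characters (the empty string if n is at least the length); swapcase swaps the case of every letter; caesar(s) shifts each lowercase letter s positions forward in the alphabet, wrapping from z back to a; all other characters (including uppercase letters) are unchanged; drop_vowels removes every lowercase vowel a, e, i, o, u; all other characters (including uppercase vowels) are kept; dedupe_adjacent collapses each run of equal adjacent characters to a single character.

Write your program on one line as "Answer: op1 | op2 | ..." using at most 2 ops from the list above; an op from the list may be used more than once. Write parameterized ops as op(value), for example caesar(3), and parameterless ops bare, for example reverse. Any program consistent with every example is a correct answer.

swapcase | reverse

Check, running the answer program on each example:
  "xon" -> "XON" -> "NOX"
  "rgdwwwmu" -> "RGDWWWMU" -> "UMWWWDGR"
  "kxc" -> "KXC" -> "CXK"
  "smnmwtq" -> "SMNMWTQ" -> "QTWMNMS"
  "tuv" -> "TUV" -> "VUT"
  "loamlm" -> "LOAMLM" -> "MLMAOL"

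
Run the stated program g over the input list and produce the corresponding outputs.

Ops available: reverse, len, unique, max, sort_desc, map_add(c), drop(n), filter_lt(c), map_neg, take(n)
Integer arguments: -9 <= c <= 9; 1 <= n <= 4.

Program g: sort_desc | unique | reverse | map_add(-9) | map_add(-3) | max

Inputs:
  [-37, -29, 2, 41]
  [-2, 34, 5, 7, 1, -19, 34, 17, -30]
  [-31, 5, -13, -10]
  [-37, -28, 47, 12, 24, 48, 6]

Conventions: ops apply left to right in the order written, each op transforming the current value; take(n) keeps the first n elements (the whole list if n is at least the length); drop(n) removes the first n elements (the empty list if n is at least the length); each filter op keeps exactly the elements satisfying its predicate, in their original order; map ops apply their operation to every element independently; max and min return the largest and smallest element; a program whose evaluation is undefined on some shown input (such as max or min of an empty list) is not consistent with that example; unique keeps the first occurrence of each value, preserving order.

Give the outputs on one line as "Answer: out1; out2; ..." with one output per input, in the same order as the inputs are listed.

29; 22; -7; 36

Execution, op by op:
  [-37, -29, 2, 41] -> [41, 2, -29, -37] -> [41, 2, -29, -37] -> [-37, -29, 2, 41] -> [-46, -38, -7, 32] -> [-49, -41, -10, 29] -> 29
  [-2, 34, 5, 7, 1, -19, 34, 17, -30] -> [34, 34, 17, 7, 5, 1, -2, -19, -30] -> [34, 17, 7, 5, 1, -2, -19, -30] -> [-30, -19, -2, 1, 5, 7, 17, 34] -> [-39, -28, -11, -8, -4, -2, 8, 25] -> [-42, -31, -14, -11, -7, -5, 5, 22] -> 22
  [-31, 5, -13, -10] -> [5, -10, -13, -31] -> [5, -10, -13, -31] -> [-31, -13, -10, 5] -> [-40, -22, -19, -4] -> [-43, -25, -22, -7] -> -7
  [-37, -28, 47, 12, 24, 48, 6] -> [48, 47, 24, 12, 6, -28, -37] -> [48, 47, 24, 12, 6, -28, -37] -> [-37, -28, 6, 12, 24, 47, 48] -> [-46, -37, -3, 3, 15, 38, 39] -> [-49, -40, -6, 0, 12, 35, 36] -> 36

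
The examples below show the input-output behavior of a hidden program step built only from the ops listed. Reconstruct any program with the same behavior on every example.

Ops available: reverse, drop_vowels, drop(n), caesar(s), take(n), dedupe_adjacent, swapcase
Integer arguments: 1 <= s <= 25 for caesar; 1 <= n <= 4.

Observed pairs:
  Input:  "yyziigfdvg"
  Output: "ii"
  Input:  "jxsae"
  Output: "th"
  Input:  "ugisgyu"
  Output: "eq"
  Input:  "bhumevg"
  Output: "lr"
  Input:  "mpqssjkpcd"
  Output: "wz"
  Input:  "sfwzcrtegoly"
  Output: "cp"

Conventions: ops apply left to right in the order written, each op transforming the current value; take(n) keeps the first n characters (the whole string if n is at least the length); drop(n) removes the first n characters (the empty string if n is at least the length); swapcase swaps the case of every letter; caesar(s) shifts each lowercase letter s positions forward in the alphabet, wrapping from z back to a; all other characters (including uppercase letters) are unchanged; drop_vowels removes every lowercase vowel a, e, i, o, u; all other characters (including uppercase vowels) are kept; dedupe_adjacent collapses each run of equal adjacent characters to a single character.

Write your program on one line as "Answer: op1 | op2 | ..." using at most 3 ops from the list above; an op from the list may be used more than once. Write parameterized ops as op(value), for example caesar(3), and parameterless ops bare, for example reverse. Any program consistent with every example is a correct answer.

take(3) | take(2) | caesar(10)

Check, running the answer program on each example:
  "yyziigfdvg" -> "yyz" -> "yy" -> "ii"
  "jxsae" -> "jxs" -> "jx" -> "th"
  "ugisgyu" -> "ugi" -> "ug" -> "eq"
  "bhumevg" -> "bhu" -> "bh" -> "lr"
  "mpqssjkpcd" -> "mpq" -> "mp" -> "wz"
  "sfwzcrtegoly" -> "sfw" -> "sf" -> "cp"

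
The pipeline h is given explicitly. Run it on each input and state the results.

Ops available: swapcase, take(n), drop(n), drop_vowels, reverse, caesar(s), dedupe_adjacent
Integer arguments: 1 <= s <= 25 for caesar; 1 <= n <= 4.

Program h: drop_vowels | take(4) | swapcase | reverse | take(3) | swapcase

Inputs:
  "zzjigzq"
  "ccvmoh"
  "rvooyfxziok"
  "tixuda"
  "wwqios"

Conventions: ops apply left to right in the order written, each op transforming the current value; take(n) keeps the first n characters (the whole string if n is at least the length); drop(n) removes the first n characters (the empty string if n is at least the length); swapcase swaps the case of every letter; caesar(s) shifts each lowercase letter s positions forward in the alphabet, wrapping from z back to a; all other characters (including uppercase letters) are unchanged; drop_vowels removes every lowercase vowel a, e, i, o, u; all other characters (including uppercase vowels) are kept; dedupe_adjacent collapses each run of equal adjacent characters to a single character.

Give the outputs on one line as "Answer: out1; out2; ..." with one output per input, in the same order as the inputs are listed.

Execution, op by op:
  "zzjigzq" -> "zzjgzq" -> "zzjg" -> "ZZJG" -> "GJZZ" -> "GJZ" -> "gjz"
  "ccvmoh" -> "ccvmh" -> "ccvm" -> "CCVM" -> "MVCC" -> "MVC" -> "mvc"
  "rvooyfxziok" -> "rvyfxzk" -> "rvyf" -> "RVYF" -> "FYVR" -> "FYV" -> "fyv"
  "tixuda" -> "txd" -> "txd" -> "TXD" -> "DXT" -> "DXT" -> "dxt"
  "wwqios" -> "wwqs" -> "wwqs" -> "WWQS" -> "SQWW" -> "SQW" -> "sqw"

"gjz"; "mvc"; "fyv"; "dxt"; "sqw"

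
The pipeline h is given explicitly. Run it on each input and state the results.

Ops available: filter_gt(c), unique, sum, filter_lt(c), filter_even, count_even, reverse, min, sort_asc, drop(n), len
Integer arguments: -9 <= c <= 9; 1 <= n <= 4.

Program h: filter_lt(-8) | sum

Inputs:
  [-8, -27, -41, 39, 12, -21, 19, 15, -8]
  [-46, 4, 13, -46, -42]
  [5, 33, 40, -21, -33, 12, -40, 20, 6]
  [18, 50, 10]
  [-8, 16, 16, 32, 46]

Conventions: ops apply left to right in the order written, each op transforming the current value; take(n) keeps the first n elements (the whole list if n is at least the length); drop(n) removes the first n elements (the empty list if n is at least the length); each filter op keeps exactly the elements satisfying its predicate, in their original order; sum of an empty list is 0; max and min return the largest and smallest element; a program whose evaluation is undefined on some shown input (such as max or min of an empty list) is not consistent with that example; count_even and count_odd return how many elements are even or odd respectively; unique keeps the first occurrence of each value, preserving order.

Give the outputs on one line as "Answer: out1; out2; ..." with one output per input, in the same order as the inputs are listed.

Execution, op by op:
  [-8, -27, -41, 39, 12, -21, 19, 15, -8] -> [-27, -41, -21] -> -89
  [-46, 4, 13, -46, -42] -> [-46, -46, -42] -> -134
  [5, 33, 40, -21, -33, 12, -40, 20, 6] -> [-21, -33, -40] -> -94
  [18, 50, 10] -> [] -> 0
  [-8, 16, 16, 32, 46] -> [] -> 0

-89; -134; -94; 0; 0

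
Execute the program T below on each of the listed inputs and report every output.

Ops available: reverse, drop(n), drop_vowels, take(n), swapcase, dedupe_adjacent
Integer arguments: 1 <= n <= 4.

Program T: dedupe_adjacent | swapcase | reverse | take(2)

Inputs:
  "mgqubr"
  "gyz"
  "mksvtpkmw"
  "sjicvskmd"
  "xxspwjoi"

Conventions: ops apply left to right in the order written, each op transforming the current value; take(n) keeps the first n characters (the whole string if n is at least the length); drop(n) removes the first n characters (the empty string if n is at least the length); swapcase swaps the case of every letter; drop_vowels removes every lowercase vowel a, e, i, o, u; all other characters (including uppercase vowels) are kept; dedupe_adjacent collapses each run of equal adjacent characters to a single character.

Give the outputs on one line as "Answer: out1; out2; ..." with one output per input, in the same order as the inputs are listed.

Execution, op by op:
  "mgqubr" -> "mgqubr" -> "MGQUBR" -> "RBUQGM" -> "RB"
  "gyz" -> "gyz" -> "GYZ" -> "ZYG" -> "ZY"
  "mksvtpkmw" -> "mksvtpkmw" -> "MKSVTPKMW" -> "WMKPTVSKM" -> "WM"
  "sjicvskmd" -> "sjicvskmd" -> "SJICVSKMD" -> "DMKSVCIJS" -> "DM"
  "xxspwjoi" -> "xspwjoi" -> "XSPWJOI" -> "IOJWPSX" -> "IO"

"RB"; "ZY"; "WM"; "DM"; "IO"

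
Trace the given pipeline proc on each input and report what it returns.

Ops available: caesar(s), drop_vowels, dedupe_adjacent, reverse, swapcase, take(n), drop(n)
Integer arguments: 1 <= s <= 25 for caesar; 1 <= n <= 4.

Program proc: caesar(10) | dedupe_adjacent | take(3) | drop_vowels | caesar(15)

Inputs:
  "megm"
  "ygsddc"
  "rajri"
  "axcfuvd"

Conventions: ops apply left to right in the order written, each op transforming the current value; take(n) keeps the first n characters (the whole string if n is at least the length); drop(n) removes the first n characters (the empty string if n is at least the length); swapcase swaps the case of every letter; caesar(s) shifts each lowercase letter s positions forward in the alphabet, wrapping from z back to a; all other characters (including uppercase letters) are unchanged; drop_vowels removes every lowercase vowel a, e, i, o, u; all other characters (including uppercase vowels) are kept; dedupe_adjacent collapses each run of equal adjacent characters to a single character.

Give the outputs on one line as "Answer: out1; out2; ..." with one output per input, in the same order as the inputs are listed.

Execution, op by op:
  "megm" -> "woqw" -> "woqw" -> "woq" -> "wq" -> "lf"
  "ygsddc" -> "iqcnnm" -> "iqcnm" -> "iqc" -> "qc" -> "fr"
  "rajri" -> "bktbs" -> "bktbs" -> "bkt" -> "bkt" -> "qzi"
  "axcfuvd" -> "khmpefn" -> "khmpefn" -> "khm" -> "khm" -> "zwb"

"lf"; "fr"; "qzi"; "zwb"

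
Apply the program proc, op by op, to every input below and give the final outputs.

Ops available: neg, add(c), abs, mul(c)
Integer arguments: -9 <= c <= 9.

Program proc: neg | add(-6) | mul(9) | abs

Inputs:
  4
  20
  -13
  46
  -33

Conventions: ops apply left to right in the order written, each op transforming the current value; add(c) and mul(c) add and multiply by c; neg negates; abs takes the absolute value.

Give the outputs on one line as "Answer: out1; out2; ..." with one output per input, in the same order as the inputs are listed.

Execution, op by op:
  4 -> -4 -> -10 -> -90 -> 90
  20 -> -20 -> -26 -> -234 -> 234
  -13 -> 13 -> 7 -> 63 -> 63
  46 -> -46 -> -52 -> -468 -> 468
  -33 -> 33 -> 27 -> 243 -> 243

90; 234; 63; 468; 243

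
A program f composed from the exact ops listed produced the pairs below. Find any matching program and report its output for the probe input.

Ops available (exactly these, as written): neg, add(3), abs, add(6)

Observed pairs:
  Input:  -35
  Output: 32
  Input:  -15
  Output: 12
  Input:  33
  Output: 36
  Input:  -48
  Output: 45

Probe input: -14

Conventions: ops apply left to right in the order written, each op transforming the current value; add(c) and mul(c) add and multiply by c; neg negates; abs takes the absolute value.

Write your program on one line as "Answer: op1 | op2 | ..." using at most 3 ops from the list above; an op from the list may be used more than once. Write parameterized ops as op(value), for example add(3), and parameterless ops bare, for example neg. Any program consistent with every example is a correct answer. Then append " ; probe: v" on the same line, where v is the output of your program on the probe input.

add(3) | abs ; probe: 11

Check, running the answer program on each example:
  -35 -> -32 -> 32
  -15 -> -12 -> 12
  33 -> 36 -> 36
  -48 -> -45 -> 45
  probe: -14 -> -11 -> 11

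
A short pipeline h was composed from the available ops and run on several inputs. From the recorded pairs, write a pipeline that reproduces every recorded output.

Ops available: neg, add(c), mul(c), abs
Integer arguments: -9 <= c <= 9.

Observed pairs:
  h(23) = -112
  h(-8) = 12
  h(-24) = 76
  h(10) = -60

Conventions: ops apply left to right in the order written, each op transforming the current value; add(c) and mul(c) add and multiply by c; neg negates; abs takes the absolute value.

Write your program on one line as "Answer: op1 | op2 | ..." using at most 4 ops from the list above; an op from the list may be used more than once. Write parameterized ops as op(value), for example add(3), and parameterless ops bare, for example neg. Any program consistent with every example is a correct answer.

neg | add(-5) | mul(-1) | mul(-4)

Check, running the answer program on each example:
  23 -> -23 -> -28 -> 28 -> -112
  -8 -> 8 -> 3 -> -3 -> 12
  -24 -> 24 -> 19 -> -19 -> 76
  10 -> -10 -> -15 -> 15 -> -60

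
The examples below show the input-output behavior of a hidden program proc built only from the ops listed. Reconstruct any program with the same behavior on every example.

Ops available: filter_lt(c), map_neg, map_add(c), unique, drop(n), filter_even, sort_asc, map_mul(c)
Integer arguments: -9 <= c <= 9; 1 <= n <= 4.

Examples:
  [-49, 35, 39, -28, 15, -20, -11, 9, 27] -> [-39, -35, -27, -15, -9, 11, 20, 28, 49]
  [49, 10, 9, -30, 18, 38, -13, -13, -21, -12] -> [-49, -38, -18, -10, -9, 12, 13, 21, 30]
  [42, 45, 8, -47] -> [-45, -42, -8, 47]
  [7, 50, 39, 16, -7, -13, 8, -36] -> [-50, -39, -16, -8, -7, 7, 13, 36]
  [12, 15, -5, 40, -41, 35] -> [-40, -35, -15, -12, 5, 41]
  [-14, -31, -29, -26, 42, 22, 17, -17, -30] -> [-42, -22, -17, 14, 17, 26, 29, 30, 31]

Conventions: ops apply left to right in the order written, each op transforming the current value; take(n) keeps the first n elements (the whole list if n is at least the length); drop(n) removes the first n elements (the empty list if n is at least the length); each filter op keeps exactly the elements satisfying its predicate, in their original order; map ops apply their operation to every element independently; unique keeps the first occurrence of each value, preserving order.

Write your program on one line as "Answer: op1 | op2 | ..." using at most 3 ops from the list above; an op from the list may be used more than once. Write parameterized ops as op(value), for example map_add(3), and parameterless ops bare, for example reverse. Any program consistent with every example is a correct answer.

map_neg | unique | sort_asc

Check, running the answer program on each example:
  [-49, 35, 39, -28, 15, -20, -11, 9, 27] -> [49, -35, -39, 28, -15, 20, 11, -9, -27] -> [49, -35, -39, 28, -15, 20, 11, -9, -27] -> [-39, -35, -27, -15, -9, 11, 20, 28, 49]
  [49, 10, 9, -30, 18, 38, -13, -13, -21, -12] -> [-49, -10, -9, 30, -18, -38, 13, 13, 21, 12] -> [-49, -10, -9, 30, -18, -38, 13, 21, 12] -> [-49, -38, -18, -10, -9, 12, 13, 21, 30]
  [42, 45, 8, -47] -> [-42, -45, -8, 47] -> [-42, -45, -8, 47] -> [-45, -42, -8, 47]
  [7, 50, 39, 16, -7, -13, 8, -36] -> [-7, -50, -39, -16, 7, 13, -8, 36] -> [-7, -50, -39, -16, 7, 13, -8, 36] -> [-50, -39, -16, -8, -7, 7, 13, 36]
  [12, 15, -5, 40, -41, 35] -> [-12, -15, 5, -40, 41, -35] -> [-12, -15, 5, -40, 41, -35] -> [-40, -35, -15, -12, 5, 41]
  [-14, -31, -29, -26, 42, 22, 17, -17, -30] -> [14, 31, 29, 26, -42, -22, -17, 17, 30] -> [14, 31, 29, 26, -42, -22, -17, 17, 30] -> [-42, -22, -17, 14, 17, 26, 29, 30, 31]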